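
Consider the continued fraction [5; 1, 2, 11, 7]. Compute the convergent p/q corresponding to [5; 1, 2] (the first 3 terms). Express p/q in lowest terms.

17/3

Use the convergent recurrence hₖ = aₖ·hₖ₋₁ + hₖ₋₂ (and likewise for the denominators kₖ):
a_0 = 5: 5/1
a_1 = 1: 6/1
a_2 = 2: 17/3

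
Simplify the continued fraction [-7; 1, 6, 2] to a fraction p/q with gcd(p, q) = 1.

-92/15

Compute successive convergents:
a_0 = -7: -7/1
a_1 = 1: -6/1
a_2 = 6: -43/7
a_3 = 2: -92/15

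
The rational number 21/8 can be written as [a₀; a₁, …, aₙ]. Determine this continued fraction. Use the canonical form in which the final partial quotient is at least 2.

[2; 1, 1, 1, 2]

⌊21/8⌋ = 2, remainder 5
⌊8/5⌋ = 1, remainder 3
⌊5/3⌋ = 1, remainder 2
⌊3/2⌋ = 1, remainder 1
⌊2/1⌋ = 2, remainder 0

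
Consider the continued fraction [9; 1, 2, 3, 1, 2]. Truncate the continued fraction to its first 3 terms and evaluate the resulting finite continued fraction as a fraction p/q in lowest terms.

29/3

Compute successive convergents:
a_0 = 9: 9/1
a_1 = 1: 10/1
a_2 = 2: 29/3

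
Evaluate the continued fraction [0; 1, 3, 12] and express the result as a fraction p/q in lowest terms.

37/49

Start with 12.
3 + 1/(12/1) = 3 + 1/12 = 37/12
1 + 1/(37/12) = 1 + 12/37 = 49/37
0 + 1/(49/37) = 0 + 37/49 = 37/49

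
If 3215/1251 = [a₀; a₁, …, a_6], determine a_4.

13

Apply division with remainder until the remainder is 0:
3215 ÷ 1251 → quotient 2, remainder 713
1251 ÷ 713 → quotient 1, remainder 538
713 ÷ 538 → quotient 1, remainder 175
538 ÷ 175 → quotient 3, remainder 13
175 ÷ 13 → quotient 13, remainder 6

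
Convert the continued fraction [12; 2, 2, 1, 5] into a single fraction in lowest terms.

497/40

Start with 5.
1 + 1/(5/1) = 1 + 1/5 = 6/5
2 + 1/(6/5) = 2 + 5/6 = 17/6
2 + 1/(17/6) = 2 + 6/17 = 40/17
12 + 1/(40/17) = 12 + 17/40 = 497/40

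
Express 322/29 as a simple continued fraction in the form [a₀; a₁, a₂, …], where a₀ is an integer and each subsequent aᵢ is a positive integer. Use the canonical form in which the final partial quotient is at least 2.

[11; 9, 1, 2]

⌊322/29⌋ = 11, remainder 3
⌊29/3⌋ = 9, remainder 2
⌊3/2⌋ = 1, remainder 1
⌊2/1⌋ = 2, remainder 0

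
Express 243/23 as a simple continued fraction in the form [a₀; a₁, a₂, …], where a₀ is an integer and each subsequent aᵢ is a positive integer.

[10; 1, 1, 3, 3]

243 = 10·23 + 13, so a_0 = 10
23 = 1·13 + 10, so a_1 = 1
13 = 1·10 + 3, so a_2 = 1
10 = 3·3 + 1, so a_3 = 3
3 = 3·1 + 0, so a_4 = 3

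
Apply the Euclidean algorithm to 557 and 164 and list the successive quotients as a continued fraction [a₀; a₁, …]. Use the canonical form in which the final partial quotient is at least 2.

Repeatedly divide and take the remainder:
557 = 3·164 + 65, so a_0 = 3
164 = 2·65 + 34, so a_1 = 2
65 = 1·34 + 31, so a_2 = 1
34 = 1·31 + 3, so a_3 = 1
31 = 10·3 + 1, so a_4 = 10
3 = 3·1 + 0, so a_5 = 3

[3; 2, 1, 1, 10, 3]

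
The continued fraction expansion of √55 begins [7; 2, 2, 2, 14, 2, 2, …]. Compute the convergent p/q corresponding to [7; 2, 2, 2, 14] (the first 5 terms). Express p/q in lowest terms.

Compute successive convergents:
a_0 = 7: 7/1
a_1 = 2: 15/2
a_2 = 2: 37/5
a_3 = 2: 89/12
a_4 = 14: 1283/173

1283/173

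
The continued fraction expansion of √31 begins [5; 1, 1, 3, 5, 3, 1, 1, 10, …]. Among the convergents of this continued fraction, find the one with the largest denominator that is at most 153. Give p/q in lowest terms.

a_0 = 5: 5/1  (≤ bound)
a_1 = 1: 6/1  (≤ bound)
a_2 = 1: 11/2  (≤ bound)
a_3 = 3: 39/7  (≤ bound)
a_4 = 5: 206/37  (≤ bound)
a_5 = 3: 657/118  (≤ bound)
a_6 = 1: 863/155  (> 153, stop)

657/118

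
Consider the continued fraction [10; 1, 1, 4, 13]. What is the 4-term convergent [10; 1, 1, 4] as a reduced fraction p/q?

95/9

a_0 = 10: 10/1
a_1 = 1: 11/1
a_2 = 1: 21/2
a_3 = 4: 95/9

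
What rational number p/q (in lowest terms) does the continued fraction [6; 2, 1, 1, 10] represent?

339/53

Build up convergents one term at a time:
a_0 = 6: 6/1
a_1 = 2: 13/2
a_2 = 1: 19/3
a_3 = 1: 32/5
a_4 = 10: 339/53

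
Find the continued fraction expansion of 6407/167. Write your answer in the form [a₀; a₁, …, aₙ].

[38; 2, 1, 2, 1, 4, 3]

6407 ÷ 167 → quotient 38, remainder 61
167 ÷ 61 → quotient 2, remainder 45
61 ÷ 45 → quotient 1, remainder 16
45 ÷ 16 → quotient 2, remainder 13
16 ÷ 13 → quotient 1, remainder 3
13 ÷ 3 → quotient 4, remainder 1
3 ÷ 1 → quotient 3, remainder 0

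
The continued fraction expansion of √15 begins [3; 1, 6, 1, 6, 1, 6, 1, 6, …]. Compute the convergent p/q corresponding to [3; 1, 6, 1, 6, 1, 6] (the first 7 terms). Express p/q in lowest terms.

1677/433

a_0 = 3: 3/1
a_1 = 1: 4/1
a_2 = 6: 27/7
a_3 = 1: 31/8
a_4 = 6: 213/55
a_5 = 1: 244/63
a_6 = 6: 1677/433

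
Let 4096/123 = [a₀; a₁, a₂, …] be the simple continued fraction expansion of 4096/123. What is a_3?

⌊4096/123⌋ = 33, remainder 37
⌊123/37⌋ = 3, remainder 12
⌊37/12⌋ = 3, remainder 1
⌊12/1⌋ = 12, remainder 0

12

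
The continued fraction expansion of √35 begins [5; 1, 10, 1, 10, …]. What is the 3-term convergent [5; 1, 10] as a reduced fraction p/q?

65/11

a_0 = 5: 5/1
a_1 = 1: 6/1
a_2 = 10: 65/11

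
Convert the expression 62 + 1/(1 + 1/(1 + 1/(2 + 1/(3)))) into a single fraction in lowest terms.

Start with 3.
2 + 1/(3/1) = 2 + 1/3 = 7/3
1 + 1/(7/3) = 1 + 3/7 = 10/7
1 + 1/(10/7) = 1 + 7/10 = 17/10
62 + 1/(17/10) = 62 + 10/17 = 1064/17

1064/17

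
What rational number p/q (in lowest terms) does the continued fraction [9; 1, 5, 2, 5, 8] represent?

a_0 = 9: 9/1
a_1 = 1: 10/1
a_2 = 5: 59/6
a_3 = 2: 128/13
a_4 = 5: 699/71
a_5 = 8: 5720/581

5720/581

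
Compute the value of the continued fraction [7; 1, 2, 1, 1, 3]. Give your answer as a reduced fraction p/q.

193/25

a_0 = 7: 7/1
a_1 = 1: 8/1
a_2 = 2: 23/3
a_3 = 1: 31/4
a_4 = 1: 54/7
a_5 = 3: 193/25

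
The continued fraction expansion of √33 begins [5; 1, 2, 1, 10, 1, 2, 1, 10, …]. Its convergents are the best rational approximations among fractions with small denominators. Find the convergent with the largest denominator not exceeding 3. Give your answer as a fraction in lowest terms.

17/3

a_0 = 5: 5/1  (≤ bound)
a_1 = 1: 6/1  (≤ bound)
a_2 = 2: 17/3  (≤ bound)
a_3 = 1: 23/4  (> 3, stop)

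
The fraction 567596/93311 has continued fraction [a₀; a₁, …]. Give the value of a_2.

⌊567596/93311⌋ = 6, remainder 7730
⌊93311/7730⌋ = 12, remainder 551
⌊7730/551⌋ = 14, remainder 16

14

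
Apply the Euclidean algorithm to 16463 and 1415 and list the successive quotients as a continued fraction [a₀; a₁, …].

[11; 1, 1, 1, 2, 1, 4, 27]

16463 = 11·1415 + 898, so a_0 = 11
1415 = 1·898 + 517, so a_1 = 1
898 = 1·517 + 381, so a_2 = 1
517 = 1·381 + 136, so a_3 = 1
381 = 2·136 + 109, so a_4 = 2
136 = 1·109 + 27, so a_5 = 1
109 = 4·27 + 1, so a_6 = 4
27 = 27·1 + 0, so a_7 = 27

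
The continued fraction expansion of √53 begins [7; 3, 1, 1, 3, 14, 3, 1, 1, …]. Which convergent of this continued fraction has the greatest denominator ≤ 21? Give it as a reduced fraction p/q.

51/7

a_0 = 7: 7/1  (≤ bound)
a_1 = 3: 22/3  (≤ bound)
a_2 = 1: 29/4  (≤ bound)
a_3 = 1: 51/7  (≤ bound)
a_4 = 3: 182/25  (> 21, stop)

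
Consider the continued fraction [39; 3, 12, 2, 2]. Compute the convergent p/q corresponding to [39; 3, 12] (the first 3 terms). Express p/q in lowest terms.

Starting at the tail and folding back:
Start with 12.
3 + 1/(12/1) = 3 + 1/12 = 37/12
39 + 1/(37/12) = 39 + 12/37 = 1455/37

1455/37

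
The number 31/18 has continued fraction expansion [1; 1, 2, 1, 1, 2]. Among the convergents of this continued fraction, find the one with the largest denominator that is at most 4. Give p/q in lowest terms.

a_0 = 1: 1/1  (≤ bound)
a_1 = 1: 2/1  (≤ bound)
a_2 = 2: 5/3  (≤ bound)
a_3 = 1: 7/4  (≤ bound)
a_4 = 1: 12/7  (> 4, stop)

7/4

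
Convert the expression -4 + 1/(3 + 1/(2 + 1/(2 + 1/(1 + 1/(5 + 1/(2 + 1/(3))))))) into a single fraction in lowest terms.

a_0 = -4: -4/1
a_1 = 3: -11/3
a_2 = 2: -26/7
a_3 = 2: -63/17
a_4 = 1: -89/24
a_5 = 5: -508/137
a_6 = 2: -1105/298
a_7 = 3: -3823/1031

-3823/1031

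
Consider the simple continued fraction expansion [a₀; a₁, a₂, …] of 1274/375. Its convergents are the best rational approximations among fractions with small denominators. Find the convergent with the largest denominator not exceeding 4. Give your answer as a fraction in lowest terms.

10/3

a_0 = 3: 3/1  (≤ bound)
a_1 = 2: 7/2  (≤ bound)
a_2 = 1: 10/3  (≤ bound)
a_3 = 1: 17/5  (> 4, stop)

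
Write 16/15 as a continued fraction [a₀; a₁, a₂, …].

16 = 1·15 + 1, so a_0 = 1
15 = 15·1 + 0, so a_1 = 15

[1; 15]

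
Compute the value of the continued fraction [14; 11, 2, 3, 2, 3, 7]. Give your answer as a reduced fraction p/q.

Start with 7.
3 + 1/(7/1) = 3 + 1/7 = 22/7
2 + 1/(22/7) = 2 + 7/22 = 51/22
3 + 1/(51/22) = 3 + 22/51 = 175/51
2 + 1/(175/51) = 2 + 51/175 = 401/175
11 + 1/(401/175) = 11 + 175/401 = 4586/401
14 + 1/(4586/401) = 14 + 401/4586 = 64605/4586

64605/4586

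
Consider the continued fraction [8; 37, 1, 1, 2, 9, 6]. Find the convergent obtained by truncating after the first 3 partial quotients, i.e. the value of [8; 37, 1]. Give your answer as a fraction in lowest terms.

Use the convergent recurrence hₖ = aₖ·hₖ₋₁ + hₖ₋₂ (and likewise for the denominators kₖ):
a_0 = 8: 8/1
a_1 = 37: 297/37
a_2 = 1: 305/38

305/38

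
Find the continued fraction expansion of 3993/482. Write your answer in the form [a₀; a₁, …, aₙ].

3993 = 8·482 + 137, so a_0 = 8
482 = 3·137 + 71, so a_1 = 3
137 = 1·71 + 66, so a_2 = 1
71 = 1·66 + 5, so a_3 = 1
66 = 13·5 + 1, so a_4 = 13
5 = 5·1 + 0, so a_5 = 5

[8; 3, 1, 1, 13, 5]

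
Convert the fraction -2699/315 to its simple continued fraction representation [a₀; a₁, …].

Run the Euclidean algorithm, recording each quotient:
⌊-2699/315⌋ = -9, remainder 136
⌊315/136⌋ = 2, remainder 43
⌊136/43⌋ = 3, remainder 7
⌊43/7⌋ = 6, remainder 1
⌊7/1⌋ = 7, remainder 0

[-9; 2, 3, 6, 7]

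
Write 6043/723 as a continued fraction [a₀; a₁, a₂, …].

Apply division with remainder until the remainder is 0:
6043 = 8·723 + 259, so a_0 = 8
723 = 2·259 + 205, so a_1 = 2
259 = 1·205 + 54, so a_2 = 1
205 = 3·54 + 43, so a_3 = 3
54 = 1·43 + 11, so a_4 = 1
43 = 3·11 + 10, so a_5 = 3
11 = 1·10 + 1, so a_6 = 1
10 = 10·1 + 0, so a_7 = 10

[8; 2, 1, 3, 1, 3, 1, 10]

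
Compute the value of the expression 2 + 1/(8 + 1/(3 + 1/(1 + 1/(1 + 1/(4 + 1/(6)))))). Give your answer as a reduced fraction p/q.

3495/1648

Collapse the nested fraction from the inside out:
Start with 6.
4 + 1/(6/1) = 4 + 1/6 = 25/6
1 + 1/(25/6) = 1 + 6/25 = 31/25
1 + 1/(31/25) = 1 + 25/31 = 56/31
3 + 1/(56/31) = 3 + 31/56 = 199/56
8 + 1/(199/56) = 8 + 56/199 = 1648/199
2 + 1/(1648/199) = 2 + 199/1648 = 3495/1648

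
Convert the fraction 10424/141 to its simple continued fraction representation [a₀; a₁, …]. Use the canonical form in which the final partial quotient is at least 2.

⌊10424/141⌋ = 73, remainder 131
⌊141/131⌋ = 1, remainder 10
⌊131/10⌋ = 13, remainder 1
⌊10/1⌋ = 10, remainder 0

[73; 1, 13, 10]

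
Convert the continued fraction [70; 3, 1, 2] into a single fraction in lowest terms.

a_0 = 70: 70/1
a_1 = 3: 211/3
a_2 = 1: 281/4
a_3 = 2: 773/11

773/11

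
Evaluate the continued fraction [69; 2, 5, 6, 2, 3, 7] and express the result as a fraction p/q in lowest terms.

Start with 7.
3 + 1/(7/1) = 3 + 1/7 = 22/7
2 + 1/(22/7) = 2 + 7/22 = 51/22
6 + 1/(51/22) = 6 + 22/51 = 328/51
5 + 1/(328/51) = 5 + 51/328 = 1691/328
2 + 1/(1691/328) = 2 + 328/1691 = 3710/1691
69 + 1/(3710/1691) = 69 + 1691/3710 = 257681/3710

257681/3710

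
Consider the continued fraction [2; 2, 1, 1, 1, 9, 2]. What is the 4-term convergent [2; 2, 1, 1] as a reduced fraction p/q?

12/5

Start with 1.
1 + 1/(1/1) = 1 + 1/1 = 2/1
2 + 1/(2/1) = 2 + 1/2 = 5/2
2 + 1/(5/2) = 2 + 2/5 = 12/5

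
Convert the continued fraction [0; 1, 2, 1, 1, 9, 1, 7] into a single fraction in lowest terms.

a_0 = 0: 0/1
a_1 = 1: 1/1
a_2 = 2: 2/3
a_3 = 1: 3/4
a_4 = 1: 5/7
a_5 = 9: 48/67
a_6 = 1: 53/74
a_7 = 7: 419/585

419/585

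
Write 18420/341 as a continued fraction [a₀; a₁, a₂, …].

Repeatedly divide and take the remainder:
18420 ÷ 341 → quotient 54, remainder 6
341 ÷ 6 → quotient 56, remainder 5
6 ÷ 5 → quotient 1, remainder 1
5 ÷ 1 → quotient 5, remainder 0

[54; 56, 1, 5]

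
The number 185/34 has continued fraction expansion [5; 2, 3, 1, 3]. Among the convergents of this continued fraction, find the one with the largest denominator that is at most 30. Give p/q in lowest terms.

a_0 = 5: 5/1  (≤ bound)
a_1 = 2: 11/2  (≤ bound)
a_2 = 3: 38/7  (≤ bound)
a_3 = 1: 49/9  (≤ bound)
a_4 = 3: 185/34  (> 30, stop)

49/9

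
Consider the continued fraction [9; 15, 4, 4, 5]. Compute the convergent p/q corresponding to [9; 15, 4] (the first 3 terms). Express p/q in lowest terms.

a_0 = 9: 9/1
a_1 = 15: 136/15
a_2 = 4: 553/61

553/61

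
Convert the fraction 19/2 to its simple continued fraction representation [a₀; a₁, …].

[9; 2]

Repeatedly divide and take the remainder:
⌊19/2⌋ = 9, remainder 1
⌊2/1⌋ = 2, remainder 0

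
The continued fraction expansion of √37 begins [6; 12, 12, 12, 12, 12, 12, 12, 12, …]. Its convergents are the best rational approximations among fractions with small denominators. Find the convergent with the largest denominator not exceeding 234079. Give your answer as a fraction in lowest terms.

128766/21169

List convergents until the denominator exceeds the bound:
a_0 = 6: 6/1  (≤ bound)
a_1 = 12: 73/12  (≤ bound)
a_2 = 12: 882/145  (≤ bound)
a_3 = 12: 10657/1752  (≤ bound)
a_4 = 12: 128766/21169  (≤ bound)
a_5 = 12: 1555849/255780  (> 234079, stop)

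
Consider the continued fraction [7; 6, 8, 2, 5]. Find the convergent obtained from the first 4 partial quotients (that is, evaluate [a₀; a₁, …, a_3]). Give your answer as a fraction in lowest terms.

Collapse the nested fraction from the inside out:
Start with 2.
8 + 1/(2/1) = 8 + 1/2 = 17/2
6 + 1/(17/2) = 6 + 2/17 = 104/17
7 + 1/(104/17) = 7 + 17/104 = 745/104

745/104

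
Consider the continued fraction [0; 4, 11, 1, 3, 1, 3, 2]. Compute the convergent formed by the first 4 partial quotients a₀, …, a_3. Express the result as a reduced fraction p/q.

12/49

Start with 1.
11 + 1/(1/1) = 11 + 1/1 = 12/1
4 + 1/(12/1) = 4 + 1/12 = 49/12
0 + 1/(49/12) = 0 + 12/49 = 12/49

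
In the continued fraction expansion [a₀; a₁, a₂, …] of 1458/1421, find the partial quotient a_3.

1458 ÷ 1421 → quotient 1, remainder 37
1421 ÷ 37 → quotient 38, remainder 15
37 ÷ 15 → quotient 2, remainder 7
15 ÷ 7 → quotient 2, remainder 1

2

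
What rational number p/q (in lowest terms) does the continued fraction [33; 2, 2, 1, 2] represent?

Start with 2.
1 + 1/(2/1) = 1 + 1/2 = 3/2
2 + 1/(3/2) = 2 + 2/3 = 8/3
2 + 1/(8/3) = 2 + 3/8 = 19/8
33 + 1/(19/8) = 33 + 8/19 = 635/19

635/19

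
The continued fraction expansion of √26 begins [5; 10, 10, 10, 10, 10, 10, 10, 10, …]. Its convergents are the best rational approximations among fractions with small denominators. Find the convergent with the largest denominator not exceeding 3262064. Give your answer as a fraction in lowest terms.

5357035/1050601

List convergents until the denominator exceeds the bound:
a_0 = 5: 5/1  (≤ bound)
a_1 = 10: 51/10  (≤ bound)
a_2 = 10: 515/101  (≤ bound)
a_3 = 10: 5201/1020  (≤ bound)
a_4 = 10: 52525/10301  (≤ bound)
a_5 = 10: 530451/104030  (≤ bound)
a_6 = 10: 5357035/1050601  (≤ bound)
a_7 = 10: 54100801/10610040  (> 3262064, stop)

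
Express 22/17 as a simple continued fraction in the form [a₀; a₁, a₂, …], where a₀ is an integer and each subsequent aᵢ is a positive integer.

22 = 1·17 + 5, so a_0 = 1
17 = 3·5 + 2, so a_1 = 3
5 = 2·2 + 1, so a_2 = 2
2 = 2·1 + 0, so a_3 = 2

[1; 3, 2, 2]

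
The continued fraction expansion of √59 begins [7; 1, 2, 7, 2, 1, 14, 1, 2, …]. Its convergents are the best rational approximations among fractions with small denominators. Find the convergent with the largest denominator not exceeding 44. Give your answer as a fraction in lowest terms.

169/22

a_0 = 7: 7/1  (≤ bound)
a_1 = 1: 8/1  (≤ bound)
a_2 = 2: 23/3  (≤ bound)
a_3 = 7: 169/22  (≤ bound)
a_4 = 2: 361/47  (> 44, stop)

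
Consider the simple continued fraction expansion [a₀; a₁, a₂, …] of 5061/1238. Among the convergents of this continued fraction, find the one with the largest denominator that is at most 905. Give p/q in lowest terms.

a_0 = 4: 4/1  (≤ bound)
a_1 = 11: 45/11  (≤ bound)
a_2 = 2: 94/23  (≤ bound)
a_3 = 1: 139/34  (≤ bound)
a_4 = 3: 511/125  (≤ bound)
a_5 = 1: 650/159  (≤ bound)
a_6 = 7: 5061/1238  (> 905, stop)

650/159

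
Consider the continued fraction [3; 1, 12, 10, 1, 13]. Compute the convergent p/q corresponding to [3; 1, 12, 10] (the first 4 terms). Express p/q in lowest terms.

a_0 = 3: 3/1
a_1 = 1: 4/1
a_2 = 12: 51/13
a_3 = 10: 514/131

514/131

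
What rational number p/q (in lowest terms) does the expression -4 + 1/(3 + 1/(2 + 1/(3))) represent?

Start with 3.
2 + 1/(3/1) = 2 + 1/3 = 7/3
3 + 1/(7/3) = 3 + 3/7 = 24/7
-4 + 1/(24/7) = -4 + 7/24 = -89/24

-89/24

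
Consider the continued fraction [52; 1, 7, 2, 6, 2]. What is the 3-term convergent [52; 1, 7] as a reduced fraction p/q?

423/8

a_0 = 52: 52/1
a_1 = 1: 53/1
a_2 = 7: 423/8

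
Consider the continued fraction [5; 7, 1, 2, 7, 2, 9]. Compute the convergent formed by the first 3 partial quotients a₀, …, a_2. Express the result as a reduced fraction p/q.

Start with 1.
7 + 1/(1/1) = 7 + 1/1 = 8/1
5 + 1/(8/1) = 5 + 1/8 = 41/8

41/8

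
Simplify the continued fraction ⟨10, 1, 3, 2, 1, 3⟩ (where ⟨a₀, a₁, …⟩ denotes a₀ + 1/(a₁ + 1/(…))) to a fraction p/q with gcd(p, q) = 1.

517/48

Start with 3.
1 + 1/(3/1) = 1 + 1/3 = 4/3
2 + 1/(4/3) = 2 + 3/4 = 11/4
3 + 1/(11/4) = 3 + 4/11 = 37/11
1 + 1/(37/11) = 1 + 11/37 = 48/37
10 + 1/(48/37) = 10 + 37/48 = 517/48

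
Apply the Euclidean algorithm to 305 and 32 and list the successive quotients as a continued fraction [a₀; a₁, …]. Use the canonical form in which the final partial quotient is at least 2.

305 = 9·32 + 17, so a_0 = 9
32 = 1·17 + 15, so a_1 = 1
17 = 1·15 + 2, so a_2 = 1
15 = 7·2 + 1, so a_3 = 7
2 = 2·1 + 0, so a_4 = 2

[9; 1, 1, 7, 2]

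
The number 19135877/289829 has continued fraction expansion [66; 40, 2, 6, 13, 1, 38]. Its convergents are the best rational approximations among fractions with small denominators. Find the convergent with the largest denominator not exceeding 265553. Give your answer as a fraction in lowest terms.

a_0 = 66: 66/1  (≤ bound)
a_1 = 40: 2641/40  (≤ bound)
a_2 = 2: 5348/81  (≤ bound)
a_3 = 6: 34729/526  (≤ bound)
a_4 = 13: 456825/6919  (≤ bound)
a_5 = 1: 491554/7445  (≤ bound)
a_6 = 38: 19135877/289829  (> 265553, stop)

491554/7445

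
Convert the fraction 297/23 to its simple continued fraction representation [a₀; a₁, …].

[12; 1, 10, 2]

⌊297/23⌋ = 12, remainder 21
⌊23/21⌋ = 1, remainder 2
⌊21/2⌋ = 10, remainder 1
⌊2/1⌋ = 2, remainder 0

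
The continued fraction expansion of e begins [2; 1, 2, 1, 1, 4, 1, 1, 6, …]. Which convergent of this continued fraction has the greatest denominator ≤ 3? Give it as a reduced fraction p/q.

a_0 = 2: 2/1  (≤ bound)
a_1 = 1: 3/1  (≤ bound)
a_2 = 2: 8/3  (≤ bound)
a_3 = 1: 11/4  (> 3, stop)

8/3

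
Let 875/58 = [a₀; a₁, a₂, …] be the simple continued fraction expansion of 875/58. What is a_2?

1

Run the Euclidean algorithm, recording each quotient:
875 ÷ 58 → quotient 15, remainder 5
58 ÷ 5 → quotient 11, remainder 3
5 ÷ 3 → quotient 1, remainder 2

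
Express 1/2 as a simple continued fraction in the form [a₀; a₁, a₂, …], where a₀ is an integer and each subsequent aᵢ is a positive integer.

[0; 2]

Repeatedly divide and take the remainder:
⌊1/2⌋ = 0, remainder 1
⌊2/1⌋ = 2, remainder 0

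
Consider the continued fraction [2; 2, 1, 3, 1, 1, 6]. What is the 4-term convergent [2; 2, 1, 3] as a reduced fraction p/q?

Start with 3.
1 + 1/(3/1) = 1 + 1/3 = 4/3
2 + 1/(4/3) = 2 + 3/4 = 11/4
2 + 1/(11/4) = 2 + 4/11 = 26/11

26/11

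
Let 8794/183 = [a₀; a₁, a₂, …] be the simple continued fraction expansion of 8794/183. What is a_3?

3

⌊8794/183⌋ = 48, remainder 10
⌊183/10⌋ = 18, remainder 3
⌊10/3⌋ = 3, remainder 1
⌊3/1⌋ = 3, remainder 0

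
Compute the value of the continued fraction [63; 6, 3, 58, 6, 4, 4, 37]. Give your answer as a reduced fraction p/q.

Start with 37.
4 + 1/(37/1) = 4 + 1/37 = 149/37
4 + 1/(149/37) = 4 + 37/149 = 633/149
6 + 1/(633/149) = 6 + 149/633 = 3947/633
58 + 1/(3947/633) = 58 + 633/3947 = 229559/3947
3 + 1/(229559/3947) = 3 + 3947/229559 = 692624/229559
6 + 1/(692624/229559) = 6 + 229559/692624 = 4385303/692624
63 + 1/(4385303/692624) = 63 + 692624/4385303 = 276966713/4385303

276966713/4385303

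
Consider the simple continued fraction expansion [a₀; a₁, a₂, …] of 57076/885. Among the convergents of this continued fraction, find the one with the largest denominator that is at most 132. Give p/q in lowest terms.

4450/69

a_0 = 64: 64/1  (≤ bound)
a_1 = 2: 129/2  (≤ bound)
a_2 = 33: 4321/67  (≤ bound)
a_3 = 1: 4450/69  (≤ bound)
a_4 = 1: 8771/136  (> 132, stop)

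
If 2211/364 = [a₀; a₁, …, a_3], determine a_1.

13

Apply division with remainder until the remainder is 0:
2211 ÷ 364 → quotient 6, remainder 27
364 ÷ 27 → quotient 13, remainder 13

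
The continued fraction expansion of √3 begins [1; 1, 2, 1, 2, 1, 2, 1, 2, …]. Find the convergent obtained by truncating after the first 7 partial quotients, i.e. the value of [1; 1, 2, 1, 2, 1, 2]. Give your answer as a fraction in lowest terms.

71/41

Start with 2.
1 + 1/(2/1) = 1 + 1/2 = 3/2
2 + 1/(3/2) = 2 + 2/3 = 8/3
1 + 1/(8/3) = 1 + 3/8 = 11/8
2 + 1/(11/8) = 2 + 8/11 = 30/11
1 + 1/(30/11) = 1 + 11/30 = 41/30
1 + 1/(41/30) = 1 + 30/41 = 71/41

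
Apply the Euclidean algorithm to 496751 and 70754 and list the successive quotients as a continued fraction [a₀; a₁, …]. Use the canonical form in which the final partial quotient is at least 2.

Repeatedly divide and take the remainder:
496751 = 7·70754 + 1473, so a_0 = 7
70754 = 48·1473 + 50, so a_1 = 48
1473 = 29·50 + 23, so a_2 = 29
50 = 2·23 + 4, so a_3 = 2
23 = 5·4 + 3, so a_4 = 5
4 = 1·3 + 1, so a_5 = 1
3 = 3·1 + 0, so a_6 = 3

[7; 48, 29, 2, 5, 1, 3]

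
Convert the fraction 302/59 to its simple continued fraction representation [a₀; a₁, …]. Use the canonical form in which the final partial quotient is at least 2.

[5; 8, 2, 3]

Apply division with remainder until the remainder is 0:
⌊302/59⌋ = 5, remainder 7
⌊59/7⌋ = 8, remainder 3
⌊7/3⌋ = 2, remainder 1
⌊3/1⌋ = 3, remainder 0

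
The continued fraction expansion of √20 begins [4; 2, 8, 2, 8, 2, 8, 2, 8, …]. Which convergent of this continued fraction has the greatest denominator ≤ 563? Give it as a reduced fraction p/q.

1364/305

a_0 = 4: 4/1  (≤ bound)
a_1 = 2: 9/2  (≤ bound)
a_2 = 8: 76/17  (≤ bound)
a_3 = 2: 161/36  (≤ bound)
a_4 = 8: 1364/305  (≤ bound)
a_5 = 2: 2889/646  (> 563, stop)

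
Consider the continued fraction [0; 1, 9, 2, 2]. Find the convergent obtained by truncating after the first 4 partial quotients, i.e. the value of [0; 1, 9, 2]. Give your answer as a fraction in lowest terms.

19/21

Start with 2.
9 + 1/(2/1) = 9 + 1/2 = 19/2
1 + 1/(19/2) = 1 + 2/19 = 21/19
0 + 1/(21/19) = 0 + 19/21 = 19/21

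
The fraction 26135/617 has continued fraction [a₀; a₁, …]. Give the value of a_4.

26135 ÷ 617 → quotient 42, remainder 221
617 ÷ 221 → quotient 2, remainder 175
221 ÷ 175 → quotient 1, remainder 46
175 ÷ 46 → quotient 3, remainder 37
46 ÷ 37 → quotient 1, remainder 9

1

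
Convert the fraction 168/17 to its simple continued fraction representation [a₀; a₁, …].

[9; 1, 7, 2]

168 ÷ 17 → quotient 9, remainder 15
17 ÷ 15 → quotient 1, remainder 2
15 ÷ 2 → quotient 7, remainder 1
2 ÷ 1 → quotient 2, remainder 0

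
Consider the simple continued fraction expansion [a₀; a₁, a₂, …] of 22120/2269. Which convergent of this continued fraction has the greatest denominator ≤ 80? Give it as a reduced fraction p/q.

a_0 = 9: 9/1  (≤ bound)
a_1 = 1: 10/1  (≤ bound)
a_2 = 2: 29/3  (≤ bound)
a_3 = 1: 39/4  (≤ bound)
a_4 = 50: 1979/203  (> 80, stop)

39/4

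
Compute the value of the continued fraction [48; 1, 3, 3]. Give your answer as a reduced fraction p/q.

a_0 = 48: 48/1
a_1 = 1: 49/1
a_2 = 3: 195/4
a_3 = 3: 634/13

634/13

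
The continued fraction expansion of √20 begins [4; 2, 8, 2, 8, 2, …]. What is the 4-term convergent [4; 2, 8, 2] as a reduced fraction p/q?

Start with 2.
8 + 1/(2/1) = 8 + 1/2 = 17/2
2 + 1/(17/2) = 2 + 2/17 = 36/17
4 + 1/(36/17) = 4 + 17/36 = 161/36

161/36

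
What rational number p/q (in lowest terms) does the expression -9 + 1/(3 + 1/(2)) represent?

-61/7

Starting at the tail and folding back:
Start with 2.
3 + 1/(2/1) = 3 + 1/2 = 7/2
-9 + 1/(7/2) = -9 + 2/7 = -61/7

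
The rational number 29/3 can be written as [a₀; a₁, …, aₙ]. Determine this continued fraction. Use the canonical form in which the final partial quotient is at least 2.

[9; 1, 2]

Apply division with remainder until the remainder is 0:
29 ÷ 3 → quotient 9, remainder 2
3 ÷ 2 → quotient 1, remainder 1
2 ÷ 1 → quotient 2, remainder 0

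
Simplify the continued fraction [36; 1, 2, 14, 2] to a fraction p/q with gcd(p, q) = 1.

3264/89

a_0 = 36: 36/1
a_1 = 1: 37/1
a_2 = 2: 110/3
a_3 = 14: 1577/43
a_4 = 2: 3264/89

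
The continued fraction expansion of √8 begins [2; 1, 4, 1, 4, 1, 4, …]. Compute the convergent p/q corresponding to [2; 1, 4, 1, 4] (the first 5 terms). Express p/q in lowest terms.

Compute successive convergents:
a_0 = 2: 2/1
a_1 = 1: 3/1
a_2 = 4: 14/5
a_3 = 1: 17/6
a_4 = 4: 82/29

82/29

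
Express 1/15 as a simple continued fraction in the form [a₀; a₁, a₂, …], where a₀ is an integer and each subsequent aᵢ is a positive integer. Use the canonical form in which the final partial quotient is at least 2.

1 ÷ 15 → quotient 0, remainder 1
15 ÷ 1 → quotient 15, remainder 0

[0; 15]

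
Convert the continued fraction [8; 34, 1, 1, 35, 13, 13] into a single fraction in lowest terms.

Start with 13.
13 + 1/(13/1) = 13 + 1/13 = 170/13
35 + 1/(170/13) = 35 + 13/170 = 5963/170
1 + 1/(5963/170) = 1 + 170/5963 = 6133/5963
1 + 1/(6133/5963) = 1 + 5963/6133 = 12096/6133
34 + 1/(12096/6133) = 34 + 6133/12096 = 417397/12096
8 + 1/(417397/12096) = 8 + 12096/417397 = 3351272/417397

3351272/417397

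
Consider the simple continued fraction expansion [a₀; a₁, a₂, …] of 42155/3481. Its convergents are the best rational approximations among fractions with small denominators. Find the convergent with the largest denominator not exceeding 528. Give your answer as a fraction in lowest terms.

List convergents until the denominator exceeds the bound:
a_0 = 12: 12/1  (≤ bound)
a_1 = 9: 109/9  (≤ bound)
a_2 = 11: 1211/100  (≤ bound)
a_3 = 3: 3742/309  (≤ bound)
a_4 = 1: 4953/409  (≤ bound)
a_5 = 3: 18601/1536  (> 528, stop)

4953/409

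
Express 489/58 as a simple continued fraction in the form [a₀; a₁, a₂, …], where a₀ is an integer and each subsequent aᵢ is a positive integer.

Apply division with remainder until the remainder is 0:
489 ÷ 58 → quotient 8, remainder 25
58 ÷ 25 → quotient 2, remainder 8
25 ÷ 8 → quotient 3, remainder 1
8 ÷ 1 → quotient 8, remainder 0

[8; 2, 3, 8]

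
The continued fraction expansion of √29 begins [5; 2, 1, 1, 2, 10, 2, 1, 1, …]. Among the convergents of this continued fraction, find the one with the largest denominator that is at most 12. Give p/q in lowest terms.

a_0 = 5: 5/1  (≤ bound)
a_1 = 2: 11/2  (≤ bound)
a_2 = 1: 16/3  (≤ bound)
a_3 = 1: 27/5  (≤ bound)
a_4 = 2: 70/13  (> 12, stop)

27/5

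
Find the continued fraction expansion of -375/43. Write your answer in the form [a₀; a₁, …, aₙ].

[-9; 3, 1, 1, 2, 2]

Repeatedly divide and take the remainder:
⌊-375/43⌋ = -9, remainder 12
⌊43/12⌋ = 3, remainder 7
⌊12/7⌋ = 1, remainder 5
⌊7/5⌋ = 1, remainder 2
⌊5/2⌋ = 2, remainder 1
⌊2/1⌋ = 2, remainder 0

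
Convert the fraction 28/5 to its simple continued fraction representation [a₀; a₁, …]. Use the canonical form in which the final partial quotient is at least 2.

[5; 1, 1, 2]

28 = 5·5 + 3, so a_0 = 5
5 = 1·3 + 2, so a_1 = 1
3 = 1·2 + 1, so a_2 = 1
2 = 2·1 + 0, so a_3 = 2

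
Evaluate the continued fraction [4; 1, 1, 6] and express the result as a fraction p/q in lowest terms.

59/13

Build up convergents one term at a time:
a_0 = 4: 4/1
a_1 = 1: 5/1
a_2 = 1: 9/2
a_3 = 6: 59/13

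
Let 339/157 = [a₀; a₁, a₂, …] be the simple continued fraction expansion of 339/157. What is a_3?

339 ÷ 157 → quotient 2, remainder 25
157 ÷ 25 → quotient 6, remainder 7
25 ÷ 7 → quotient 3, remainder 4
7 ÷ 4 → quotient 1, remainder 3

1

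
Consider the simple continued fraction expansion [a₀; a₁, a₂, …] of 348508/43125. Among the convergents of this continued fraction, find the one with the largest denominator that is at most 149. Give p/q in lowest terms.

695/86

List convergents until the denominator exceeds the bound:
a_0 = 8: 8/1  (≤ bound)
a_1 = 12: 97/12  (≤ bound)
a_2 = 3: 299/37  (≤ bound)
a_3 = 2: 695/86  (≤ bound)
a_4 = 2: 1689/209  (> 149, stop)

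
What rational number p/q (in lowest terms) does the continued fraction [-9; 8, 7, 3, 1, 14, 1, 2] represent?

Start with 2.
1 + 1/(2/1) = 1 + 1/2 = 3/2
14 + 1/(3/2) = 14 + 2/3 = 44/3
1 + 1/(44/3) = 1 + 3/44 = 47/44
3 + 1/(47/44) = 3 + 44/47 = 185/47
7 + 1/(185/47) = 7 + 47/185 = 1342/185
8 + 1/(1342/185) = 8 + 185/1342 = 10921/1342
-9 + 1/(10921/1342) = -9 + 1342/10921 = -96947/10921

-96947/10921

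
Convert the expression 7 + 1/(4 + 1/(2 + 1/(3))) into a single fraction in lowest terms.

224/31

Start with 3.
2 + 1/(3/1) = 2 + 1/3 = 7/3
4 + 1/(7/3) = 4 + 3/7 = 31/7
7 + 1/(31/7) = 7 + 7/31 = 224/31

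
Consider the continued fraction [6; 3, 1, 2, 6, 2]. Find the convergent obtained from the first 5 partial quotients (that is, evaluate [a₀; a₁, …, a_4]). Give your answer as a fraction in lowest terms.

Collapse the nested fraction from the inside out:
Start with 6.
2 + 1/(6/1) = 2 + 1/6 = 13/6
1 + 1/(13/6) = 1 + 6/13 = 19/13
3 + 1/(19/13) = 3 + 13/19 = 70/19
6 + 1/(70/19) = 6 + 19/70 = 439/70

439/70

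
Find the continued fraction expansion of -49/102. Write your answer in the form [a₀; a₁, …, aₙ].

[-1; 1, 1, 12, 4]

Run the Euclidean algorithm, recording each quotient:
⌊-49/102⌋ = -1, remainder 53
⌊102/53⌋ = 1, remainder 49
⌊53/49⌋ = 1, remainder 4
⌊49/4⌋ = 12, remainder 1
⌊4/1⌋ = 4, remainder 0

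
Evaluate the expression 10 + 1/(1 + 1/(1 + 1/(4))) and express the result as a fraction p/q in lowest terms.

Work from the innermost term outward:
Start with 4.
1 + 1/(4/1) = 1 + 1/4 = 5/4
1 + 1/(5/4) = 1 + 4/5 = 9/5
10 + 1/(9/5) = 10 + 5/9 = 95/9

95/9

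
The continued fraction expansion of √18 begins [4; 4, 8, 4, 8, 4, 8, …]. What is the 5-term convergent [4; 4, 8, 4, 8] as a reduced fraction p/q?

Start with 8.
4 + 1/(8/1) = 4 + 1/8 = 33/8
8 + 1/(33/8) = 8 + 8/33 = 272/33
4 + 1/(272/33) = 4 + 33/272 = 1121/272
4 + 1/(1121/272) = 4 + 272/1121 = 4756/1121

4756/1121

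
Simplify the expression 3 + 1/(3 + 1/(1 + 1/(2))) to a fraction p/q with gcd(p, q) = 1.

Start with 2.
1 + 1/(2/1) = 1 + 1/2 = 3/2
3 + 1/(3/2) = 3 + 2/3 = 11/3
3 + 1/(11/3) = 3 + 3/11 = 36/11

36/11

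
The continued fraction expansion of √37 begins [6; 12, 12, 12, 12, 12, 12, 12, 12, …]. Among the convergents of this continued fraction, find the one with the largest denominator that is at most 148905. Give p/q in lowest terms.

List convergents until the denominator exceeds the bound:
a_0 = 6: 6/1  (≤ bound)
a_1 = 12: 73/12  (≤ bound)
a_2 = 12: 882/145  (≤ bound)
a_3 = 12: 10657/1752  (≤ bound)
a_4 = 12: 128766/21169  (≤ bound)
a_5 = 12: 1555849/255780  (> 148905, stop)

128766/21169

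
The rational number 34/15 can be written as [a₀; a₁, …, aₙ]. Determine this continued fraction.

[2; 3, 1, 3]

34 ÷ 15 → quotient 2, remainder 4
15 ÷ 4 → quotient 3, remainder 3
4 ÷ 3 → quotient 1, remainder 1
3 ÷ 1 → quotient 3, remainder 0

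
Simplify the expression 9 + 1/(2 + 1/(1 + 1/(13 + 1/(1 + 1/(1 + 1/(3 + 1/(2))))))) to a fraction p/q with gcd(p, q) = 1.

Collapse the nested fraction from the inside out:
Start with 2.
3 + 1/(2/1) = 3 + 1/2 = 7/2
1 + 1/(7/2) = 1 + 2/7 = 9/7
1 + 1/(9/7) = 1 + 7/9 = 16/9
13 + 1/(16/9) = 13 + 9/16 = 217/16
1 + 1/(217/16) = 1 + 16/217 = 233/217
2 + 1/(233/217) = 2 + 217/233 = 683/233
9 + 1/(683/233) = 9 + 233/683 = 6380/683

6380/683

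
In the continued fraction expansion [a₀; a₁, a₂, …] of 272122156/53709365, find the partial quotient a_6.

28

272122156 ÷ 53709365 → quotient 5, remainder 3575331
53709365 ÷ 3575331 → quotient 15, remainder 79400
3575331 ÷ 79400 → quotient 45, remainder 2331
79400 ÷ 2331 → quotient 34, remainder 146
2331 ÷ 146 → quotient 15, remainder 141
146 ÷ 141 → quotient 1, remainder 5
141 ÷ 5 → quotient 28, remainder 1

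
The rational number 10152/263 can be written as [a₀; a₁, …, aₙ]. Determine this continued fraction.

[38; 1, 1, 1, 1, 52]

10152 = 38·263 + 158, so a_0 = 38
263 = 1·158 + 105, so a_1 = 1
158 = 1·105 + 53, so a_2 = 1
105 = 1·53 + 52, so a_3 = 1
53 = 1·52 + 1, so a_4 = 1
52 = 52·1 + 0, so a_5 = 52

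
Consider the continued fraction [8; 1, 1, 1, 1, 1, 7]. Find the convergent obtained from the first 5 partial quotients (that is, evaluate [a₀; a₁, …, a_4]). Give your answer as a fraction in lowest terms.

43/5

Use the convergent recurrence hₖ = aₖ·hₖ₋₁ + hₖ₋₂ (and likewise for the denominators kₖ):
a_0 = 8: 8/1
a_1 = 1: 9/1
a_2 = 1: 17/2
a_3 = 1: 26/3
a_4 = 1: 43/5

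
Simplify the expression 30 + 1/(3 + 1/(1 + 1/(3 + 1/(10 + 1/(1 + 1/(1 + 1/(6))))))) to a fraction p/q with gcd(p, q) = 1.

Start with 6.
1 + 1/(6/1) = 1 + 1/6 = 7/6
1 + 1/(7/6) = 1 + 6/7 = 13/7
10 + 1/(13/7) = 10 + 7/13 = 137/13
3 + 1/(137/13) = 3 + 13/137 = 424/137
1 + 1/(424/137) = 1 + 137/424 = 561/424
3 + 1/(561/424) = 3 + 424/561 = 2107/561
30 + 1/(2107/561) = 30 + 561/2107 = 63771/2107

63771/2107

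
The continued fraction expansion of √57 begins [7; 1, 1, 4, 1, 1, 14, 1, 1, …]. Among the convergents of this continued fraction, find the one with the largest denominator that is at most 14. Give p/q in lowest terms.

a_0 = 7: 7/1  (≤ bound)
a_1 = 1: 8/1  (≤ bound)
a_2 = 1: 15/2  (≤ bound)
a_3 = 4: 68/9  (≤ bound)
a_4 = 1: 83/11  (≤ bound)
a_5 = 1: 151/20  (> 14, stop)

83/11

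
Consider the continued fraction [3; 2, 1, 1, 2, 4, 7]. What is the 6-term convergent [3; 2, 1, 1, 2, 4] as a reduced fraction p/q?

Compute successive convergents:
a_0 = 3: 3/1
a_1 = 2: 7/2
a_2 = 1: 10/3
a_3 = 1: 17/5
a_4 = 2: 44/13
a_5 = 4: 193/57

193/57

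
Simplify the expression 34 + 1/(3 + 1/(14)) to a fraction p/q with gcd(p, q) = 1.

1476/43

Starting at the tail and folding back:
Start with 14.
3 + 1/(14/1) = 3 + 1/14 = 43/14
34 + 1/(43/14) = 34 + 14/43 = 1476/43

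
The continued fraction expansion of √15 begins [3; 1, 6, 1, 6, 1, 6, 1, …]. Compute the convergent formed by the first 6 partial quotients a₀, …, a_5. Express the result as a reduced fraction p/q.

Starting at the tail and folding back:
Start with 1.
6 + 1/(1/1) = 6 + 1/1 = 7/1
1 + 1/(7/1) = 1 + 1/7 = 8/7
6 + 1/(8/7) = 6 + 7/8 = 55/8
1 + 1/(55/8) = 1 + 8/55 = 63/55
3 + 1/(63/55) = 3 + 55/63 = 244/63

244/63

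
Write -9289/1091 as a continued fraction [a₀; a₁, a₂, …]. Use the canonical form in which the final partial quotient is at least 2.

Run the Euclidean algorithm, recording each quotient:
⌊-9289/1091⌋ = -9, remainder 530
⌊1091/530⌋ = 2, remainder 31
⌊530/31⌋ = 17, remainder 3
⌊31/3⌋ = 10, remainder 1
⌊3/1⌋ = 3, remainder 0

[-9; 2, 17, 10, 3]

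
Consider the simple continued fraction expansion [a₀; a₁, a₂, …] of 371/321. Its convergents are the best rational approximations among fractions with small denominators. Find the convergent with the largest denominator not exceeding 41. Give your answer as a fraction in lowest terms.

37/32

a_0 = 1: 1/1  (≤ bound)
a_1 = 6: 7/6  (≤ bound)
a_2 = 2: 15/13  (≤ bound)
a_3 = 2: 37/32  (≤ bound)
a_4 = 1: 52/45  (> 41, stop)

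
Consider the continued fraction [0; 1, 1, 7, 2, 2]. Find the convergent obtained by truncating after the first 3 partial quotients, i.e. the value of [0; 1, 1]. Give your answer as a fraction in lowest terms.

Use the convergent recurrence hₖ = aₖ·hₖ₋₁ + hₖ₋₂ (and likewise for the denominators kₖ):
a_0 = 0: 0/1
a_1 = 1: 1/1
a_2 = 1: 1/2

1/2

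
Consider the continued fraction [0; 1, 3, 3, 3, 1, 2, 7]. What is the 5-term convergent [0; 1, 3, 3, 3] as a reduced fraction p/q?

a_0 = 0: 0/1
a_1 = 1: 1/1
a_2 = 3: 3/4
a_3 = 3: 10/13
a_4 = 3: 33/43

33/43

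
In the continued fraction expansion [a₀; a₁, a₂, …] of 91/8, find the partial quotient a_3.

91 = 11·8 + 3, so a_0 = 11
8 = 2·3 + 2, so a_1 = 2
3 = 1·2 + 1, so a_2 = 1
2 = 2·1 + 0, so a_3 = 2

2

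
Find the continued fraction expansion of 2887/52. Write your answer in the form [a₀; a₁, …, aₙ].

[55; 1, 1, 12, 2]

Apply division with remainder until the remainder is 0:
⌊2887/52⌋ = 55, remainder 27
⌊52/27⌋ = 1, remainder 25
⌊27/25⌋ = 1, remainder 2
⌊25/2⌋ = 12, remainder 1
⌊2/1⌋ = 2, remainder 0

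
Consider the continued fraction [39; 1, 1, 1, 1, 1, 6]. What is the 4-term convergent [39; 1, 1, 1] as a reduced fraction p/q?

a_0 = 39: 39/1
a_1 = 1: 40/1
a_2 = 1: 79/2
a_3 = 1: 119/3

119/3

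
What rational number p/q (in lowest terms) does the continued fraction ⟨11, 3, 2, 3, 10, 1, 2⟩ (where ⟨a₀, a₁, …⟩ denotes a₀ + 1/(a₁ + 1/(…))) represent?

a_0 = 11: 11/1
a_1 = 3: 34/3
a_2 = 2: 79/7
a_3 = 3: 271/24
a_4 = 10: 2789/247
a_5 = 1: 3060/271
a_6 = 2: 8909/789

8909/789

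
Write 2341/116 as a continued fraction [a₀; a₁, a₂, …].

Repeatedly divide and take the remainder:
2341 = 20·116 + 21, so a_0 = 20
116 = 5·21 + 11, so a_1 = 5
21 = 1·11 + 10, so a_2 = 1
11 = 1·10 + 1, so a_3 = 1
10 = 10·1 + 0, so a_4 = 10

[20; 5, 1, 1, 10]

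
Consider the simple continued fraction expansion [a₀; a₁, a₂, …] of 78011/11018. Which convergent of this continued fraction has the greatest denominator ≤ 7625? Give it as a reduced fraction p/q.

31557/4457

a_0 = 7: 7/1  (≤ bound)
a_1 = 12: 85/12  (≤ bound)
a_2 = 2: 177/25  (≤ bound)
a_3 = 4: 793/112  (≤ bound)
a_4 = 2: 1763/249  (≤ bound)
a_5 = 8: 14897/2104  (≤ bound)
a_6 = 2: 31557/4457  (≤ bound)
a_7 = 2: 78011/11018  (> 7625, stop)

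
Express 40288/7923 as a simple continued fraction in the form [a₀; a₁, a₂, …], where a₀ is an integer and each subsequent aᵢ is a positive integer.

[5; 11, 1, 3, 2, 1, 1, 30]

Apply division with remainder until the remainder is 0:
⌊40288/7923⌋ = 5, remainder 673
⌊7923/673⌋ = 11, remainder 520
⌊673/520⌋ = 1, remainder 153
⌊520/153⌋ = 3, remainder 61
⌊153/61⌋ = 2, remainder 31
⌊61/31⌋ = 1, remainder 30
⌊31/30⌋ = 1, remainder 1
⌊30/1⌋ = 30, remainder 0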